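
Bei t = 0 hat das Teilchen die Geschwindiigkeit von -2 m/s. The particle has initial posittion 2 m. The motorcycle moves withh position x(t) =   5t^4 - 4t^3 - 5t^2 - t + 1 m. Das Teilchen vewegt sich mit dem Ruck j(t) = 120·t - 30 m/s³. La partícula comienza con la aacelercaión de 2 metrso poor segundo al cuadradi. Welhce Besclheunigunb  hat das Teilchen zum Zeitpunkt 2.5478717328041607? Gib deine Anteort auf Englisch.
Starting from jerk j(t) = 120·t - 30, we take 1 antiderivative. Finding the integral of j(t) and using a(0) = 2: a(t) = 60·t^2 - 30·t + 2. Using a(t) = 60·t^2 - 30·t + 2 and substituting t = 2.5478717328041607, we find a = 315.062870025224.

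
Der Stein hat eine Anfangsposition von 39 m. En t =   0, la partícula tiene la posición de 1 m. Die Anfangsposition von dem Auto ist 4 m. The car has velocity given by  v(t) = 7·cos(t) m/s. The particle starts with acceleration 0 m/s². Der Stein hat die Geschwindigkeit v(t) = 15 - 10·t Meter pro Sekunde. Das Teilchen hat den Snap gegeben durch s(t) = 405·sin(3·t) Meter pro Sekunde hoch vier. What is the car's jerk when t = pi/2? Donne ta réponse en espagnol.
Partiendo de la velocidad v(t) = 7·cos(t), tomamos 2 derivadas. Tomando d/dt de v(t), encontramos a(t) = -7·sin(t). La derivada de la aceleración da la sacudida: j(t) = -7·cos(t). De la ecuación de la sacudida j(t) = -7·cos(t), sustituimos t = pi/2 para obtener j = 0.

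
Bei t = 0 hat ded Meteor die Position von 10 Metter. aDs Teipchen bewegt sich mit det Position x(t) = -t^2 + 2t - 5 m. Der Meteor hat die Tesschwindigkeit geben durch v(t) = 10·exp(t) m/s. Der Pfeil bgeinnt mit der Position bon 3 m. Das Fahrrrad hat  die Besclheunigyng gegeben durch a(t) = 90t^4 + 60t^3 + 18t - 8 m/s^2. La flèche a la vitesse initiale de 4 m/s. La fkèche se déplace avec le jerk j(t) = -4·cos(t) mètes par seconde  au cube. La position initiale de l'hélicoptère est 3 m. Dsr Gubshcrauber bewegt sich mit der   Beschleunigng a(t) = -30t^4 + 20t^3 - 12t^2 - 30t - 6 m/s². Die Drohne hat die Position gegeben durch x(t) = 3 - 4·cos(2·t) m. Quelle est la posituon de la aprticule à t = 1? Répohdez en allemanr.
Mit x(t) = -t^2 + 2·t - 5 und Einsetzen von t = 1, finden wir x = -4.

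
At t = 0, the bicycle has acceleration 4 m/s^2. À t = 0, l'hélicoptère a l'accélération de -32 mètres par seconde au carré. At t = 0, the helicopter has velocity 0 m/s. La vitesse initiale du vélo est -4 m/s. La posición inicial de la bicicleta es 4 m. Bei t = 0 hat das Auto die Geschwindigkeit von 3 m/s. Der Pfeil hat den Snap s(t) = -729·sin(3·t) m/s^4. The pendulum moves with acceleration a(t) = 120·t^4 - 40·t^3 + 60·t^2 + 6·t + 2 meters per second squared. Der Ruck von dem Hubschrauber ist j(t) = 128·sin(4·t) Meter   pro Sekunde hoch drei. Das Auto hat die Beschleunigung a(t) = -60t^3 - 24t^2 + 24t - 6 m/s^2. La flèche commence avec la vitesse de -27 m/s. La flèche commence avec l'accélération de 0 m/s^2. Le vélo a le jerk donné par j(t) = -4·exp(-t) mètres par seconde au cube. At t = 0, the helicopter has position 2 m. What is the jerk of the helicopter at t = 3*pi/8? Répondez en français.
De l'équation du jerk j(t) = 128·sin(4·t), nous substituons t = 3*pi/8 pour obtenir j = -128.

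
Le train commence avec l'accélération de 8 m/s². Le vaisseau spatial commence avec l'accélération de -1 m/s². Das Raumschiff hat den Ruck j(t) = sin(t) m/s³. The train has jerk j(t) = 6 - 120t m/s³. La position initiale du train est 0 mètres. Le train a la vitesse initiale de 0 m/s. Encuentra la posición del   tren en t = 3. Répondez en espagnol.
Necesitamos integrar nuestra ecuación de la sacudida j(t) = 6 - 120·t 3 veces. La integral de la sacudida, con a(0) = 8, da la aceleración: a(t) = -60·t^2 + 6·t + 8. La antiderivada de la aceleración es la velocidad. Usando v(0) = 0, obtenemos v(t) = t·(-20·t^2 + 3·t + 8). La integral de la velocidad es la posición. Usando x(0) = 0, obtenemos x(t) = -5·t^4 + t^3 + 4·t^2. Usando x(t) = -5·t^4 + t^3 + 4·t^2 y sustituyendo t = 3, encontramos x = -342.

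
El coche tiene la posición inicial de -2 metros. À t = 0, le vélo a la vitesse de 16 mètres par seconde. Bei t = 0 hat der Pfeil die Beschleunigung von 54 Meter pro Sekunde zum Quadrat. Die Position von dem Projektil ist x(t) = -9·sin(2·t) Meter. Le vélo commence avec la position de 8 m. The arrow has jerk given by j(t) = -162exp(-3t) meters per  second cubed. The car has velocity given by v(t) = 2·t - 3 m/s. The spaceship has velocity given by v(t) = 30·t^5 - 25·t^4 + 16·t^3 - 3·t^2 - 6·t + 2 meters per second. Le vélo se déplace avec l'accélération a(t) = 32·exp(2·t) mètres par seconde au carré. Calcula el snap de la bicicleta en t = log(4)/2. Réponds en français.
Pour résoudre ceci, nous devons prendre 2 dérivées de notre équation de l'accélération a(t) = 32·exp(2·t). En prenant d/dt de a(t), nous trouvons j(t) = 64·exp(2·t). La dérivée du jerk donne le snap: s(t) = 128·exp(2·t). Nous avons le snap s(t) = 128·exp(2·t). En substituant t = log(4)/2: s(log(4)/2) = 512.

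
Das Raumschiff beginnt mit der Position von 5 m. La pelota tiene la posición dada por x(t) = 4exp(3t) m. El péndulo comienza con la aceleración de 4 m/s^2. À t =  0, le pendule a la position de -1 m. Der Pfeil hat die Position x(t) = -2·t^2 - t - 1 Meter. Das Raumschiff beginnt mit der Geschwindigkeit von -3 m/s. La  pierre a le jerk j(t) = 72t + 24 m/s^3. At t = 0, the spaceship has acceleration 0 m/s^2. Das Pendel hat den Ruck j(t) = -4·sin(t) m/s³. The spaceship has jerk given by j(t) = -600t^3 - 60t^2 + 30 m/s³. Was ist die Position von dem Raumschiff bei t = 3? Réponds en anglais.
We must find the antiderivative of our jerk equation j(t) = -600·t^3 - 60·t^2 + 30 3 times. Integrating jerk and using the initial condition a(0) = 0, we get a(t) = -150·t^4 - 20·t^3 + 30·t. Finding the antiderivative of a(t) and using v(0) = -3: v(t) = -30·t^5 - 5·t^4 + 15·t^2 - 3. Integrating velocity and using the initial condition x(0) = 5, we get x(t) = -5·t^6 - t^5 + 5·t^3 - 3·t + 5. From the given position equation x(t) = -5·t^6 - t^5 + 5·t^3 - 3·t + 5, we substitute t = 3 to get x = -3757.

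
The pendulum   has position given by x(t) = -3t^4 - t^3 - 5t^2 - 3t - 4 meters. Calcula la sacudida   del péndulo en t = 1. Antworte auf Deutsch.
Ausgehend von der Position x(t) = -3·t^4 - t^3 - 5·t^2 - 3·t - 4, nehmen wir 3 Ableitungen. Durch Ableiten von der Position erhalten wir die Geschwindigkeit: v(t) = -12·t^3 - 3·t^2 - 10·t - 3. Die Ableitung von der Geschwindigkeit ergibt die Beschleunigung: a(t) = -36·t^2 - 6·t - 10. Mit d/dt von a(t) finden wir j(t) = -72·t - 6. Aus der Gleichung für den Ruck j(t) = -72·t - 6, setzen wir t = 1 ein und erhalten j = -78.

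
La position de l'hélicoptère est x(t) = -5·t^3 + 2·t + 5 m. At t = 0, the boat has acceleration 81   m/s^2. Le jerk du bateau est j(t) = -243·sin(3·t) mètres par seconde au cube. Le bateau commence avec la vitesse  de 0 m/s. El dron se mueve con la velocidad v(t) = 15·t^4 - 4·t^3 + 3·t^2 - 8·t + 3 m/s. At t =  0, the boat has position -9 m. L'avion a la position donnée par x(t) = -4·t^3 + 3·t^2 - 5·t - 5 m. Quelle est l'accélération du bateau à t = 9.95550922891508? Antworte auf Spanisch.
Debemos encontrar la integral de nuestra ecuación de la sacudida j(t) = -243·sin(3·t) 1 vez. La antiderivada de la sacudida, con a(0) = 81, da la aceleración: a(t) = 81·cos(3·t). De la ecuación de la aceleración a(t) = 81·cos(3·t), sustituimos t = 9.95550922891508 para obtener a = 1.73306343417984.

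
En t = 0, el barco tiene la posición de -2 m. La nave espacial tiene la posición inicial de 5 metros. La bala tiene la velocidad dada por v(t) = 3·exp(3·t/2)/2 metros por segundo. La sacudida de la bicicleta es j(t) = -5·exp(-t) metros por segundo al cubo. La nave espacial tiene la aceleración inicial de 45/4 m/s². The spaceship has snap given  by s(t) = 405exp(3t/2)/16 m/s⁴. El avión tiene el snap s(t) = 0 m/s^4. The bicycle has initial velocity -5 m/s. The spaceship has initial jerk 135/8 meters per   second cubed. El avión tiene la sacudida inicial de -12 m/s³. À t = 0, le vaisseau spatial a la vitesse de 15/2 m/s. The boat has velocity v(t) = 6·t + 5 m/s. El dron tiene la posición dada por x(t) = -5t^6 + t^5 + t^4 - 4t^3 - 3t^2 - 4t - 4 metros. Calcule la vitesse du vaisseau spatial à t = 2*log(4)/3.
Nous devons intégrer notre équation du snap s(t) = 405·exp(3·t/2)/16 3 fois. En intégrant le snap et en utilisant la condition initiale j(0) = 135/8, nous obtenons j(t) = 135·exp(3·t/2)/8. L'intégrale du jerk est l'accélération. En utilisant a(0) = 45/4, nous obtenons a(t) = 45·exp(3·t/2)/4. L'intégrale de l'accélération, avec v(0) = 15/2, donne la vitesse: v(t) = 15·exp(3·t/2)/2. De l'équation de la vitesse v(t) = 15·exp(3·t/2)/2, nous substituons t = 2*log(4)/3 pour obtenir v = 30.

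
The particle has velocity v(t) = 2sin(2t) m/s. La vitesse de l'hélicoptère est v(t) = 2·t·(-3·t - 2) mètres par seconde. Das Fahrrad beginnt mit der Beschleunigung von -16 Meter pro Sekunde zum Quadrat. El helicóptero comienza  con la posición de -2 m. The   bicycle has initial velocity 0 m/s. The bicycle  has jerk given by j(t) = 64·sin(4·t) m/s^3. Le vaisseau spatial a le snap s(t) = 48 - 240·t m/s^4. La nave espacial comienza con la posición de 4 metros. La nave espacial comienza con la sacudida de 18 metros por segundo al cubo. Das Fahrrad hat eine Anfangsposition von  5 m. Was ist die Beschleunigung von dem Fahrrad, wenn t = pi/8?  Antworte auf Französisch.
Pour résoudre ceci, nous devons prendre 1 intégrale de notre équation du jerk j(t) = 64·sin(4·t). L'intégrale du jerk, avec a(0) = -16, donne l'accélération: a(t) = -16·cos(4·t). De l'équation de l'accélération a(t) = -16·cos(4·t), nous substituons t = pi/8 pour obtenir a = 0.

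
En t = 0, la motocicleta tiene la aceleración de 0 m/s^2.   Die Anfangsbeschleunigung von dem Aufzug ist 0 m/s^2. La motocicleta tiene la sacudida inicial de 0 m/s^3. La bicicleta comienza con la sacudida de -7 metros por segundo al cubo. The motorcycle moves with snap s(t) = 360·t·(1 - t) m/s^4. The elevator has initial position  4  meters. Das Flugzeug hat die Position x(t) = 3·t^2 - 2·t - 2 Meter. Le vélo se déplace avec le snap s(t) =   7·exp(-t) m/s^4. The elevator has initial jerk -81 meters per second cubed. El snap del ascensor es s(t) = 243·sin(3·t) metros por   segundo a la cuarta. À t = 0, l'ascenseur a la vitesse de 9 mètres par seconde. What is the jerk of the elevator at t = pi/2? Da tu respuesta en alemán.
Ausgehend von dem Snap s(t) = 243·sin(3·t), nehmen wir 1 Stammfunktion. Das Integral von dem Snap ist der Ruck. Mit j(0) = -81 erhalten wir j(t) = -81·cos(3·t). Aus der Gleichung für den Ruck j(t) = -81·cos(3·t), setzen wir t = pi/2 ein und erhalten j = 0.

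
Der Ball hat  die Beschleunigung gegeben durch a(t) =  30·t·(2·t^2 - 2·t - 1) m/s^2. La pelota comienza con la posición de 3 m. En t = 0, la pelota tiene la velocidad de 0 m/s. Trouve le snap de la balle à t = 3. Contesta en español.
Para resolver esto, necesitamos tomar 2 derivadas de nuestra ecuación de la aceleración a(t) = 30·t·(2·t^2 - 2·t - 1). Tomando d/dt de a(t), encontramos j(t) = 60·t^2 + 30·t·(4·t - 2) - 60·t - 30. Derivando la sacudida, obtenemos el snap: s(t) = 360·t - 120. Tenemos el snap s(t) = 360·t - 120. Sustituyendo t = 3: s(3) = 960.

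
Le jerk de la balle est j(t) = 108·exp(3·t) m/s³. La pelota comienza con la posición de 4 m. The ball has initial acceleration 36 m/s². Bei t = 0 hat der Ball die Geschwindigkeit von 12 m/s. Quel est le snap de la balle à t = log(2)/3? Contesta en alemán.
Um dies zu lösen, müssen wir 1 Ableitung unserer Gleichung für den Ruck j(t) = 108·exp(3·t) nehmen. Die Ableitung von dem Ruck ergibt den Snap: s(t) = 324·exp(3·t). Wir haben den Snap s(t) = 324·exp(3·t). Durch Einsetzen von t = log(2)/3: s(log(2)/3) = 648.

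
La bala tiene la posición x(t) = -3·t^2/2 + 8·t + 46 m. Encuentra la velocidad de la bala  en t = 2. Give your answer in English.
To solve this, we need to take 1 derivative of our position equation x(t) = -3·t^2/2 + 8·t + 46. The derivative of position gives velocity: v(t) = 8 - 3·t. From the given velocity equation v(t) = 8 - 3·t, we substitute t = 2 to get v = 2.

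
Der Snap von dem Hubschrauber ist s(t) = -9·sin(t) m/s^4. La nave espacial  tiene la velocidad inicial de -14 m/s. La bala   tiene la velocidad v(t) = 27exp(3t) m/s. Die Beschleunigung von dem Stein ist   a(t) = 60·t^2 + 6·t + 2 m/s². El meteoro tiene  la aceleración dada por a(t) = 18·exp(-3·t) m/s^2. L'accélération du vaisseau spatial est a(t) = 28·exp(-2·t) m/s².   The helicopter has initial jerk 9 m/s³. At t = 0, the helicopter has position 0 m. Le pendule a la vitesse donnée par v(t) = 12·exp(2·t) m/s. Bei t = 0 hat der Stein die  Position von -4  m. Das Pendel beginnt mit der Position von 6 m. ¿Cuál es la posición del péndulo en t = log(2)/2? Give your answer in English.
We need to integrate our velocity equation v(t) = 12·exp(2·t) 1 time. Taking ∫v(t)dt and applying x(0) = 6, we find x(t) = 6·exp(2·t). Using x(t) = 6·exp(2·t) and substituting t = log(2)/2, we find x = 12.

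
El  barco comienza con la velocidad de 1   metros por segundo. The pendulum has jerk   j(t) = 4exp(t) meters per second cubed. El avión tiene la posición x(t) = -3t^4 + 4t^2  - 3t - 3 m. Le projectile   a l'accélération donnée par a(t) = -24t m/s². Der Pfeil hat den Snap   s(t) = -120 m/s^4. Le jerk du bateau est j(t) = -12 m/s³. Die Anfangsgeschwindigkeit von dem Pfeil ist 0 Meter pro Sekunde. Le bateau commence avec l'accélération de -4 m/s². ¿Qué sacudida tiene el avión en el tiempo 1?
Para resolver esto, necesitamos tomar 3 derivadas de nuestra ecuación de la posición x(t) = -3·t^4 + 4·t^2 - 3·t - 3. Derivando la posición, obtenemos la velocidad: v(t) = -12·t^3 + 8·t - 3. Tomando d/dt de v(t), encontramos a(t) = 8 - 36·t^2. Tomando d/dt de a(t), encontramos j(t) = -72·t. Usando j(t) = -72·t y sustituyendo t = 1, encontramos j = -72.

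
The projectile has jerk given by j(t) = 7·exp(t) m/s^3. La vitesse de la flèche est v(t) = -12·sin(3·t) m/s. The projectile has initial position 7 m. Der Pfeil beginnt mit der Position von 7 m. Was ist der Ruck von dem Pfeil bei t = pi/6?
Ausgehend von der Geschwindigkeit v(t) = -12·sin(3·t), nehmen wir 2 Ableitungen. Mit d/dt von v(t) finden wir a(t) = -36·cos(3·t). Die Ableitung von der Beschleunigung ergibt den Ruck: j(t) = 108·sin(3·t). Wir haben den Ruck j(t) = 108·sin(3·t). Durch Einsetzen von t = pi/6: j(pi/6) = 108.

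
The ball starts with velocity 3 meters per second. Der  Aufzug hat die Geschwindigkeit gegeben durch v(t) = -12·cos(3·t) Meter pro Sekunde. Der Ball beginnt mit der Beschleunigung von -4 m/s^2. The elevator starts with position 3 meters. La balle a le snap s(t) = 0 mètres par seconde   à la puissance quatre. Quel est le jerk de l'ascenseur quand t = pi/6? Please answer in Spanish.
Partiendo de la velocidad v(t) = -12·cos(3·t), tomamos 2 derivadas. La derivada de la velocidad da la aceleración: a(t) = 36·sin(3·t). La derivada de la aceleración da la sacudida: j(t) = 108·cos(3·t). De la ecuación de la sacudida j(t) = 108·cos(3·t), sustituimos t = pi/6 para obtener j = 0.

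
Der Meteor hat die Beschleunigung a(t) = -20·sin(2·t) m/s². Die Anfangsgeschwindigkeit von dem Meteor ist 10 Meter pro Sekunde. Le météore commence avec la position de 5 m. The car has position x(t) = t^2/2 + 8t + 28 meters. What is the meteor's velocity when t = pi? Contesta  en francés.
Nous devons intégrer notre équation de l'accélération a(t) = -20·sin(2·t) 1 fois. En intégrant l'accélération et en utilisant la condition initiale v(0) = 10, nous obtenons v(t) = 10·cos(2·t). En utilisant v(t) = 10·cos(2·t) et en substituant t = pi, nous trouvons v = 10.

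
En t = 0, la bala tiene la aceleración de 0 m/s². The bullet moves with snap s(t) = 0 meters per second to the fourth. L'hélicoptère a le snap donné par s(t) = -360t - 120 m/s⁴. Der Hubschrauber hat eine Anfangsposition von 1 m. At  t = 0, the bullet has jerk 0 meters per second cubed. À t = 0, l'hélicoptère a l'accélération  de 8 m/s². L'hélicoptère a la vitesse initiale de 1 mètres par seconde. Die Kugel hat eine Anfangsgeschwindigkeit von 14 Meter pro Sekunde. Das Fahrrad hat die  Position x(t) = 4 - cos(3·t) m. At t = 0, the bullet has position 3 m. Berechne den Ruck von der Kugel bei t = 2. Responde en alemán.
Wir müssen unsere Gleichung für den Snap s(t) = 0 1-mal integrieren. Durch Integration von dem Snap und Verwendung der Anfangsbedingung j(0) = 0, erhalten wir j(t) = 0. Wir haben den Ruck j(t) = 0. Durch Einsetzen von t = 2: j(2) = 0.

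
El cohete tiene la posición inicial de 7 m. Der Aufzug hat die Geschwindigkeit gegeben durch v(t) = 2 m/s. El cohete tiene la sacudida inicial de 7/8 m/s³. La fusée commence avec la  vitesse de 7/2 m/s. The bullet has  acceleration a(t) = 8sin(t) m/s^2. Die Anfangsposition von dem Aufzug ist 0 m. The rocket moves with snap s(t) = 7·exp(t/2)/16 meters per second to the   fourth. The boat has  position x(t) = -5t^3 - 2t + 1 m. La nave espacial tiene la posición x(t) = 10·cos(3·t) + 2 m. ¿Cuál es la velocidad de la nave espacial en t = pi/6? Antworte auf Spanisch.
Para resolver esto, necesitamos tomar 1 derivada de nuestra ecuación de la posición x(t) = 10·cos(3·t) + 2. La derivada de la posición da la velocidad: v(t) = -30·sin(3·t). Tenemos la velocidad v(t) = -30·sin(3·t). Sustituyendo t = pi/6: v(pi/6) = -30.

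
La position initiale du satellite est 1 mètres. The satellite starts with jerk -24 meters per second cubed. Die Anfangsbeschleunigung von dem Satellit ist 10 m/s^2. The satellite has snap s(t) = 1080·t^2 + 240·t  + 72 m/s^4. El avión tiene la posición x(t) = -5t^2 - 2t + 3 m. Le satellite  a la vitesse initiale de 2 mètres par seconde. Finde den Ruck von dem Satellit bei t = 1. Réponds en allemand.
Wir müssen das Integral unserer Gleichung für den Snap s(t) = 1080·t^2 + 240·t + 72 1-mal finden. Das Integral von dem Snap, mit j(0) = -24, ergibt den Ruck: j(t) = 360·t^3 + 120·t^2 + 72·t - 24. Aus der Gleichung für den Ruck j(t) = 360·t^3 + 120·t^2 + 72·t - 24, setzen wir t = 1 ein und erhalten j = 528.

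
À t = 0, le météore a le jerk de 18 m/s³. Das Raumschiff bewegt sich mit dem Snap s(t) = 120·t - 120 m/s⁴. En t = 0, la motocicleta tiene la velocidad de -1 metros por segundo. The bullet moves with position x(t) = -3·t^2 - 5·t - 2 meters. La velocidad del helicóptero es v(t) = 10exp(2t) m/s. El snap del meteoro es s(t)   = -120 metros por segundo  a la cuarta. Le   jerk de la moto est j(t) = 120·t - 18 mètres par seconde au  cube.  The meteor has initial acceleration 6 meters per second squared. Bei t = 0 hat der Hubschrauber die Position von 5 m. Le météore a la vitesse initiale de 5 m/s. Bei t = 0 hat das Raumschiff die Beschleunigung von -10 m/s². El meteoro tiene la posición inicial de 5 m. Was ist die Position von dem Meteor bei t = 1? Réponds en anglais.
To find the answer, we compute 4 integrals of s(t) = -120. Finding the integral of s(t) and using j(0) = 18: j(t) = 18 - 120·t. Integrating jerk and using the initial condition a(0) = 6, we get a(t) = -60·t^2 + 18·t + 6. The integral of acceleration, with v(0) = 5, gives velocity: v(t) = -20·t^3 + 9·t^2 + 6·t + 5. Finding the antiderivative of v(t) and using x(0) = 5: x(t) = -5·t^4 + 3·t^3 + 3·t^2 + 5·t + 5. Using x(t) = -5·t^4 + 3·t^3 + 3·t^2 + 5·t + 5 and substituting t = 1, we find x = 11.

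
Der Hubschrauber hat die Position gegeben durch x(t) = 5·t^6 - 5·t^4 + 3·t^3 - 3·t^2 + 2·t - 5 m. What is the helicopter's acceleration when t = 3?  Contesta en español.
Debemos derivar nuestra ecuación de la posición x(t) = 5·t^6 - 5·t^4 + 3·t^3 - 3·t^2 + 2·t - 5 2 veces. Derivando la posición, obtenemos la velocidad: v(t) = 30·t^5 - 20·t^3 + 9·t^2 - 6·t + 2. La derivada de la velocidad da la aceleración: a(t) = 150·t^4 - 60·t^2 + 18·t - 6. De la ecuación de la aceleración a(t) = 150·t^4 - 60·t^2 + 18·t - 6, sustituimos t = 3 para obtener a = 11658.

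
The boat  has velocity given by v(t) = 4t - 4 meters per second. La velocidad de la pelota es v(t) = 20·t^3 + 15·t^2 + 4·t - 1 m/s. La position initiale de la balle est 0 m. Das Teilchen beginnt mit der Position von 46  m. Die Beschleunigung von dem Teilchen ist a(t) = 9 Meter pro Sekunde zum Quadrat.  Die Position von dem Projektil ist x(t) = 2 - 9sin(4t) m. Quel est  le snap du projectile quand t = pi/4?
Pour résoudre ceci, nous devons prendre 4 dérivées de notre équation de la position x(t) = 2 - 9·sin(4·t). La dérivée de la position donne la vitesse: v(t) = -36·cos(4·t). La dérivée de la vitesse donne l'accélération: a(t) = 144·sin(4·t). La dérivée de l'accélération donne le jerk: j(t) = 576·cos(4·t). En dérivant le jerk, nous obtenons le snap: s(t) = -2304·sin(4·t). En utilisant s(t) = -2304·sin(4·t) et en substituant t = pi/4, nous trouvons s = 0.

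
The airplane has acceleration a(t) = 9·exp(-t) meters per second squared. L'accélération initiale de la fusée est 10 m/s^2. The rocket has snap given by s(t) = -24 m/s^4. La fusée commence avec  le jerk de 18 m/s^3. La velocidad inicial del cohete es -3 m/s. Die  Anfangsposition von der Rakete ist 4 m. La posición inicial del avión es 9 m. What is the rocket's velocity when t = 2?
We must find the antiderivative of our snap equation s(t) = -24 3 times. The integral of snap is jerk. Using j(0) = 18, we get j(t) = 18 - 24·t. The integral of jerk, with a(0) = 10, gives acceleration: a(t) = -12·t^2 + 18·t + 10. Taking ∫a(t)dt and applying v(0) = -3, we find v(t) = -4·t^3 + 9·t^2 + 10·t - 3. We have velocity v(t) = -4·t^3 + 9·t^2 + 10·t - 3. Substituting t = 2: v(2) = 21.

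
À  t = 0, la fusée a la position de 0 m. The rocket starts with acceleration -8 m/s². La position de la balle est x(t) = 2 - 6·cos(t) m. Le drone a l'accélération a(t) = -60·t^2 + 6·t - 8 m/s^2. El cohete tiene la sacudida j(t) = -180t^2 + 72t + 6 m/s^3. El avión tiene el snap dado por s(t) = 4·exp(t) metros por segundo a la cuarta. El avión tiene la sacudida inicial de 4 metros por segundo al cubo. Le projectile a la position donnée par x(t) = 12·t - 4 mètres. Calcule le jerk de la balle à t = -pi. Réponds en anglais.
We must differentiate our position equation x(t) = 2 - 6·cos(t) 3 times. The derivative of position gives velocity: v(t) = 6·sin(t). Taking d/dt of v(t), we find a(t) = 6·cos(t). Taking d/dt of a(t), we find j(t) = -6·sin(t). We have jerk j(t) = -6·sin(t). Substituting t = -pi: j(-pi) = 0.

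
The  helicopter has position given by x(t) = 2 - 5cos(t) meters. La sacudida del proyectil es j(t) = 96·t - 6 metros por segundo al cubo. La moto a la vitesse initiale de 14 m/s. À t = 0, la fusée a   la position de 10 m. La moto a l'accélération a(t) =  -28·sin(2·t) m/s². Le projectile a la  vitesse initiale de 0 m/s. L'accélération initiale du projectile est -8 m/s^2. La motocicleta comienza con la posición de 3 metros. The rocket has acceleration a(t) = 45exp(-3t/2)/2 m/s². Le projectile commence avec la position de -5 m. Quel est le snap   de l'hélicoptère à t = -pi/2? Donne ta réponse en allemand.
Ausgehend von der Position x(t) = 2 - 5·cos(t), nehmen wir 4 Ableitungen. Mit d/dt von x(t) finden wir v(t) = 5·sin(t). Durch Ableiten von der Geschwindigkeit erhalten wir die Beschleunigung: a(t) = 5·cos(t). Durch Ableiten von der Beschleunigung erhalten wir den Ruck: j(t) = -5·sin(t). Die Ableitung von dem Ruck ergibt den Snap: s(t) = -5·cos(t). Aus der Gleichung für den Snap s(t) = -5·cos(t), setzen wir t = -pi/2 ein und erhalten s = 0.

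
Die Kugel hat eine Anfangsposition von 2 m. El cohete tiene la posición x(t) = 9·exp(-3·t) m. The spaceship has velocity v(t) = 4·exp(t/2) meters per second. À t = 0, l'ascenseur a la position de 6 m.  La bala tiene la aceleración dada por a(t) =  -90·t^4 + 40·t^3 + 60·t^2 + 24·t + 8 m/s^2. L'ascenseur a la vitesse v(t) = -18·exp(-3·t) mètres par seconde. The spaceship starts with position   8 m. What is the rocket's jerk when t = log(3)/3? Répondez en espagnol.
Partiendo de la posición x(t) = 9·exp(-3·t), tomamos 3 derivadas. Tomando d/dt de x(t), encontramos v(t) = -27·exp(-3·t). Derivando la velocidad, obtenemos la aceleración: a(t) = 81·exp(-3·t). Tomando d/dt de a(t), encontramos j(t) = -243·exp(-3·t). Usando j(t) = -243·exp(-3·t) y sustituyendo t = log(3)/3, encontramos j = -81.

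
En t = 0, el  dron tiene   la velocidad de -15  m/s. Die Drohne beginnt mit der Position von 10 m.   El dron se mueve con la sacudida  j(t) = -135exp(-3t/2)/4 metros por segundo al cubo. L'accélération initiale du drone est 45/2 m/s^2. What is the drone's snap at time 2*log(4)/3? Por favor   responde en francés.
Nous devons dériver notre équation du jerk j(t) = -135·exp(-3·t/2)/4 1 fois. La dérivée du jerk donne le snap: s(t) = 405·exp(-3·t/2)/8. Nous avons le snap s(t) = 405·exp(-3·t/2)/8. En substituant t = 2*log(4)/3: s(2*log(4)/3) = 405/32.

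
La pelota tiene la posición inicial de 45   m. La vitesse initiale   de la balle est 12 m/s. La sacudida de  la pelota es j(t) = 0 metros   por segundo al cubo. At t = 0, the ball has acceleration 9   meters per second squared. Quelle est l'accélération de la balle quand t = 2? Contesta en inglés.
To solve this, we need to take 1 antiderivative of our jerk equation j(t) = 0. Taking ∫j(t)dt and applying a(0) = 9, we find a(t) = 9. Using a(t) = 9 and substituting t = 2, we find a = 9.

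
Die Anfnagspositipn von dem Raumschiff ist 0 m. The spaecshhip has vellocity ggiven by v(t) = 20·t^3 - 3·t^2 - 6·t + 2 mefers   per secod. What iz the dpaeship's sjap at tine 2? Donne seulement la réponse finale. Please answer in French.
Le snap à t = 2 est s = 120.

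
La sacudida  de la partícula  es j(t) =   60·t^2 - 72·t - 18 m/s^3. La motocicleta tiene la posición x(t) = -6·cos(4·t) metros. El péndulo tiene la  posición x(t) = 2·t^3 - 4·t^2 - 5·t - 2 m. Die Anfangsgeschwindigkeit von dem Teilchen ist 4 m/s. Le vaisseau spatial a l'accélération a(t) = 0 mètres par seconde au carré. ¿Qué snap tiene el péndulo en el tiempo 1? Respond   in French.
Nous devons dériver notre équation de la position x(t) = 2·t^3 - 4·t^2 - 5·t - 2 4 fois. En dérivant la position, nous obtenons la vitesse: v(t) = 6·t^2 - 8·t - 5. En dérivant la vitesse, nous obtenons l'accélération: a(t) = 12·t - 8. En dérivant l'accélération, nous obtenons le jerk: j(t) = 12. En dérivant le jerk, nous obtenons le snap: s(t) = 0. Nous avons le snap s(t) = 0. En substituant t = 1: s(1) = 0.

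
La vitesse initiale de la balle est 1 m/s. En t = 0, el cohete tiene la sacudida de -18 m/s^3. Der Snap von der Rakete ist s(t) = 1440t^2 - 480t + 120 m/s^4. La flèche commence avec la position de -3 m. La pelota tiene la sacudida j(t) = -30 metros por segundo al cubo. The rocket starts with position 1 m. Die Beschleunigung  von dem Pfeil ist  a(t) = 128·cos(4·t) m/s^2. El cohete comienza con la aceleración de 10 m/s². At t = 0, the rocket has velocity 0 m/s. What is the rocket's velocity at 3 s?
To solve this, we need to take 3 antiderivatives of our snap equation s(t) = 1440·t^2 - 480·t + 120. The antiderivative of snap is jerk. Using j(0) = -18, we get j(t) = 480·t^3 - 240·t^2 + 120·t - 18. Finding the integral of j(t) and using a(0) = 10: a(t) = 120·t^4 - 80·t^3 + 60·t^2 - 18·t + 10. Finding the integral of a(t) and using v(0) = 0: v(t) = t·(24·t^4 - 20·t^3 + 20·t^2 - 9·t + 10). From the given velocity equation v(t) = t·(24·t^4 - 20·t^3 + 20·t^2 - 9·t + 10), we substitute t = 3 to get v = 4701.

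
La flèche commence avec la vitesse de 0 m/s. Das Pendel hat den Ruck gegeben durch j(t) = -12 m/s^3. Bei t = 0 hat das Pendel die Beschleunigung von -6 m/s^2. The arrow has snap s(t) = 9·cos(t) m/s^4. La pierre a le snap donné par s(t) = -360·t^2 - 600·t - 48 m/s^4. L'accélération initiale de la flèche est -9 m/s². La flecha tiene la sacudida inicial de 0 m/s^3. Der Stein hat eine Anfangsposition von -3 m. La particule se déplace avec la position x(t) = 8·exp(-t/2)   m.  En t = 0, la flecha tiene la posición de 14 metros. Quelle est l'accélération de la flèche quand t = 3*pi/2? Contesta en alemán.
Um dies zu lösen, müssen wir 2 Integrale unserer Gleichung für den Snap s(t) = 9·cos(t) finden. Die Stammfunktion von dem Snap, mit j(0) = 0, ergibt den Ruck: j(t) = 9·sin(t). Das Integral von dem Ruck ist die Beschleunigung. Mit a(0) = -9 erhalten wir a(t) = -9·cos(t). Wir haben die Beschleunigung a(t) = -9·cos(t). Durch Einsetzen von t = 3*pi/2: a(3*pi/2) = 0.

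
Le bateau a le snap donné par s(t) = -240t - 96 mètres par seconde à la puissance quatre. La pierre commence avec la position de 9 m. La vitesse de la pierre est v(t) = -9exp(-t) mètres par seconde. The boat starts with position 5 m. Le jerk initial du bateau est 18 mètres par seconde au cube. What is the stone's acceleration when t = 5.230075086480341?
We must differentiate our velocity equation v(t) = -9·exp(-t) 1 time. The derivative of velocity gives acceleration: a(t) = 9·exp(-t). From the given acceleration equation a(t) = 9·exp(-t), we substitute t = 5.230075086480341 to get a = 0.0481781100634080.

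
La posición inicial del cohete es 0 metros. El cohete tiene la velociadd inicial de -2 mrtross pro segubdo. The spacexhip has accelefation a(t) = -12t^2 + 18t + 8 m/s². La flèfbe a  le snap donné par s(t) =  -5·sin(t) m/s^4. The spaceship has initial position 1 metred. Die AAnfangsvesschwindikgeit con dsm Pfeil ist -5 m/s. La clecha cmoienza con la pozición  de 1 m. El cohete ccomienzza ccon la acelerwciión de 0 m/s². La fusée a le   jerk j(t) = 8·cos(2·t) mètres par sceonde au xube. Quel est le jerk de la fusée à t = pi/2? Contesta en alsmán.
Aus der Gleichung für den Ruck j(t) = 8·cos(2·t), setzen wir t = pi/2 ein und erhalten j = -8.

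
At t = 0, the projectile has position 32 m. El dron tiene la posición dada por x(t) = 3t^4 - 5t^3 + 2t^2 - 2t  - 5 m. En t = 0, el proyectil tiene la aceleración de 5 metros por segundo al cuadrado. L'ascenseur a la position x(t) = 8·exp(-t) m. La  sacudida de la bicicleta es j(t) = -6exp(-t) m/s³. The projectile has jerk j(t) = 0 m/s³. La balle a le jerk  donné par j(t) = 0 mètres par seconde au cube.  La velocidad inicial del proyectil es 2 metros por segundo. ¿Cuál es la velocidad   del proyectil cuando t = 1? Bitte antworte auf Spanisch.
Para resolver esto, necesitamos tomar 2 integrales de nuestra ecuación de la sacudida j(t) = 0. Integrando la sacudida y usando la condición inicial a(0) = 5, obtenemos a(t) = 5. Tomando ∫a(t)dt y aplicando v(0) = 2, encontramos v(t) = 5·t + 2. Tenemos la velocidad v(t) = 5·t + 2. Sustituyendo t = 1: v(1) = 7.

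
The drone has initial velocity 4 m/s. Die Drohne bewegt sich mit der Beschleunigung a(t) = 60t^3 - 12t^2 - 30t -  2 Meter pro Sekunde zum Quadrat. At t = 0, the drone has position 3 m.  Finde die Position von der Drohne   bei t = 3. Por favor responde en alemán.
Um dies zu lösen, müssen wir 2 Integrale unserer Gleichung für die Beschleunigung a(t) = 60·t^3 - 12·t^2 - 30·t - 2 finden. Das Integral von der Beschleunigung, mit v(0) = 4, ergibt die Geschwindigkeit: v(t) = 15·t^4 - 4·t^3 - 15·t^2 - 2·t + 4. Die Stammfunktion von der Geschwindigkeit ist die Position. Mit x(0) = 3 erhalten wir x(t) = 3·t^5 - t^4 - 5·t^3 - t^2 + 4·t + 3. Mit x(t) = 3·t^5 - t^4 - 5·t^3 - t^2 + 4·t + 3 und Einsetzen von t = 3, finden wir x = 519.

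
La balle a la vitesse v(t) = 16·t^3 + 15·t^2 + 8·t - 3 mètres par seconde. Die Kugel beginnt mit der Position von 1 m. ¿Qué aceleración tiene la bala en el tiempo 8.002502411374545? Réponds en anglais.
To solve this, we need to take 1 derivative of our velocity equation v(t) = 16·t^3 + 15·t^2 + 8·t - 3. Differentiating velocity, we get acceleration: a(t) = 48·t^2 + 30·t + 8. From the given acceleration equation a(t) = 48·t^2 + 30·t + 8, we substitute t = 8.002502411374545 to get a = 3321.99722485590.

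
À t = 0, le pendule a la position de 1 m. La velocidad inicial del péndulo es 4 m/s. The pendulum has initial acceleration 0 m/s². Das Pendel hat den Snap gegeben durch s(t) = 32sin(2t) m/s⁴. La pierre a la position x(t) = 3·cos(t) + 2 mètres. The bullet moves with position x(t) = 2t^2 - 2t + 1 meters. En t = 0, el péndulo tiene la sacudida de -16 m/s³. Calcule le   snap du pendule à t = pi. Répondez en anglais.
We have snap s(t) = 32·sin(2·t). Substituting t = pi: s(pi) = 0.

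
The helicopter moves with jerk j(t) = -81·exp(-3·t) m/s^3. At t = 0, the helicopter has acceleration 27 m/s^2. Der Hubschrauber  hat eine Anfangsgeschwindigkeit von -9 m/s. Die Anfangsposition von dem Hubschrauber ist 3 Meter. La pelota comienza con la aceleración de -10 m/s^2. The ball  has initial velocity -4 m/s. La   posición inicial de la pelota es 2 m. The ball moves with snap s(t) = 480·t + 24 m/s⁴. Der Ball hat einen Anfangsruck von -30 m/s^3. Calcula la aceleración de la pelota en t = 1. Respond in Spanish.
Partiendo del snap s(t) = 480·t + 24, tomamos 2 antiderivadas. Integrando el snap y usando la condición inicial j(0) = -30, obtenemos j(t) = 240·t^2 + 24·t - 30. La integral de la sacudida, con a(0) = -10, da la aceleración: a(t) = 80·t^3 + 12·t^2 - 30·t - 10. Tenemos la aceleración a(t) = 80·t^3 + 12·t^2 - 30·t - 10. Sustituyendo t = 1: a(1) = 52.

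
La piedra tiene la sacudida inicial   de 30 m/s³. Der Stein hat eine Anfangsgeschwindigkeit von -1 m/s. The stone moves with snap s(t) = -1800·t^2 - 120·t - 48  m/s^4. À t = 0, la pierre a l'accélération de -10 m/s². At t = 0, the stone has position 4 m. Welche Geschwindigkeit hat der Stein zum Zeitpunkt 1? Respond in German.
Wir müssen unsere Gleichung für den Snap s(t) = -1800·t^2 - 120·t - 48 3-mal integrieren. Durch Integration von dem Snap und Verwendung der Anfangsbedingung j(0) = 30, erhalten wir j(t) = -600·t^3 - 60·t^2 - 48·t + 30. Durch Integration von dem Ruck und Verwendung der Anfangsbedingung a(0) = -10, erhalten wir a(t) = -150·t^4 - 20·t^3 - 24·t^2 + 30·t - 10. Die Stammfunktion von der Beschleunigung ist die Geschwindigkeit. Mit v(0) = -1 erhalten wir v(t) = -30·t^5 - 5·t^4 - 8·t^3 + 15·t^2 - 10·t - 1. Wir haben die Geschwindigkeit v(t) = -30·t^5 - 5·t^4 - 8·t^3 + 15·t^2 - 10·t - 1. Durch Einsetzen von t = 1: v(1) = -39.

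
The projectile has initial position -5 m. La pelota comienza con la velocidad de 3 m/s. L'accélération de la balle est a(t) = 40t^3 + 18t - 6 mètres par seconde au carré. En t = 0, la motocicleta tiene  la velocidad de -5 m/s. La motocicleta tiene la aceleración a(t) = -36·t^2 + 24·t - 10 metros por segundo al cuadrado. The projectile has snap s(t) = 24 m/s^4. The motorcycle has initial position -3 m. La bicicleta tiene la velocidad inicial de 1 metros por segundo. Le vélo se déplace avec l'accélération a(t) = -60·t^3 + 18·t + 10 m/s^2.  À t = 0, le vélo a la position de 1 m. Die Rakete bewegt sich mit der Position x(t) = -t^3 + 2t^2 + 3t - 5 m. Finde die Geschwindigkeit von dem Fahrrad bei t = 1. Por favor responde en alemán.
Ausgehend von der Beschleunigung a(t) = -60·t^3 + 18·t + 10, nehmen wir 1 Stammfunktion. Das Integral von der Beschleunigung ist die Geschwindigkeit. Mit v(0) = 1 erhalten wir v(t) = -15·t^4 + 9·t^2 + 10·t + 1. Mit v(t) = -15·t^4 + 9·t^2 + 10·t + 1 und Einsetzen von t = 1, finden wir v = 5.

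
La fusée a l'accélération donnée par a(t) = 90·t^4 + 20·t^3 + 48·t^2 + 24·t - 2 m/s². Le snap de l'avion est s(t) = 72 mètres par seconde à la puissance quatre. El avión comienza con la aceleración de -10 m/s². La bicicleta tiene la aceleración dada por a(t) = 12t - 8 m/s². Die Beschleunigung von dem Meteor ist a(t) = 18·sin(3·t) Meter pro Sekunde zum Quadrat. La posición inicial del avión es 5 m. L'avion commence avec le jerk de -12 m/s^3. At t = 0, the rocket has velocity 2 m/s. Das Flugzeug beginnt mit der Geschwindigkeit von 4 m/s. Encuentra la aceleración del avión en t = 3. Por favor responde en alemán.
Wir müssen unsere Gleichung für den Snap s(t) = 72 2-mal integrieren. Mit ∫s(t)dt und Anwendung von j(0) = -12, finden wir j(t) = 72·t - 12. Die Stammfunktion von dem Ruck ist die Beschleunigung. Mit a(0) = -10 erhalten wir a(t) = 36·t^2 - 12·t - 10. Mit a(t) = 36·t^2 - 12·t - 10 und Einsetzen von t = 3, finden wir a = 278.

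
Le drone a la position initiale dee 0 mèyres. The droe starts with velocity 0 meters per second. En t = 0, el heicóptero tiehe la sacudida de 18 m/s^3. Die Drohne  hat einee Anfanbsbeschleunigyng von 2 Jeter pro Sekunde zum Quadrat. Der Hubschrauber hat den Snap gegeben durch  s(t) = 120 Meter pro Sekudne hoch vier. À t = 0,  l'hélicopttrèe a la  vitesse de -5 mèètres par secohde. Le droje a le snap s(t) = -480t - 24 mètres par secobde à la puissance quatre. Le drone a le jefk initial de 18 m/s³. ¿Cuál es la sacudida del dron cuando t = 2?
Necesitamos integrar nuestra ecuación del snap s(t) = -480·t - 24 1 vez. La integral del snap es la sacudida. Usando j(0) = 18, obtenemos j(t) = -240·t^2 - 24·t + 18. Usando j(t) = -240·t^2 - 24·t + 18 y sustituyendo t = 2, encontramos j = -990.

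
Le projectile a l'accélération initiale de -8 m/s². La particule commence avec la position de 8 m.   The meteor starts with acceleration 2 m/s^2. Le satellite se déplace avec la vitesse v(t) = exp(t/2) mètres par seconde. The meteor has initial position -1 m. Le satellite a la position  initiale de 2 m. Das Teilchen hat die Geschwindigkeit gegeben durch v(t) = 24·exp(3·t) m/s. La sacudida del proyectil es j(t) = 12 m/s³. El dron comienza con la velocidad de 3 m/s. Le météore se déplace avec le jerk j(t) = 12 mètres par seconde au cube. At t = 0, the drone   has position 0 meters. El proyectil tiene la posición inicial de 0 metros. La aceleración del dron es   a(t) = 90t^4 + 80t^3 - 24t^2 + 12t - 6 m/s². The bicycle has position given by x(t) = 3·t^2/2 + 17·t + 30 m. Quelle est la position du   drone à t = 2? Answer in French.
Pour résoudre ceci, nous devons prendre 2 intégrales de notre équation de l'accélération a(t) = 90·t^4 + 80·t^3 - 24·t^2 + 12·t - 6. L'intégrale de l'accélération, avec v(0) = 3, donne la vitesse: v(t) = 18·t^5 + 20·t^4 - 8·t^3 + 6·t^2 - 6·t + 3. La primitive de la vitesse est la position. En utilisant x(0) = 0, nous obtenons x(t) = 3·t^6 + 4·t^5 - 2·t^4 + 2·t^3 - 3·t^2 + 3·t. De l'équation de la position x(t) = 3·t^6 + 4·t^5 - 2·t^4 + 2·t^3 - 3·t^2 + 3·t, nous substituons t = 2 pour obtenir x = 298.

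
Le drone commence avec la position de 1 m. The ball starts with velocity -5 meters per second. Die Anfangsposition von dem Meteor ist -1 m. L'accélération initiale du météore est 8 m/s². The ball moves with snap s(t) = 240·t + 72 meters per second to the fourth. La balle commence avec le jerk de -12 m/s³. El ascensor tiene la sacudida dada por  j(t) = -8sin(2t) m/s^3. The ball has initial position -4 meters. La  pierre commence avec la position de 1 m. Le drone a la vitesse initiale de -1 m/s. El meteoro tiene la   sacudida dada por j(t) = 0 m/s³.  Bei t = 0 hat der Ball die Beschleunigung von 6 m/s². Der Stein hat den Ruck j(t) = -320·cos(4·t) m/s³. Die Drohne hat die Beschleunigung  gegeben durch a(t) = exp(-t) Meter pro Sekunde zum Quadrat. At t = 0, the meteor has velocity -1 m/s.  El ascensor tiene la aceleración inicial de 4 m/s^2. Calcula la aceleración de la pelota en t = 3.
Necesitamos integrar nuestra ecuación del snap s(t) = 240·t + 72 2 veces. Tomando ∫s(t)dt y aplicando j(0) = -12, encontramos j(t) = 120·t^2 + 72·t - 12. La antiderivada de la sacudida, con a(0) = 6, da la aceleración: a(t) = 40·t^3 + 36·t^2 - 12·t + 6. Usando a(t) = 40·t^3 + 36·t^2 - 12·t + 6 y sustituyendo t = 3, encontramos a = 1374.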